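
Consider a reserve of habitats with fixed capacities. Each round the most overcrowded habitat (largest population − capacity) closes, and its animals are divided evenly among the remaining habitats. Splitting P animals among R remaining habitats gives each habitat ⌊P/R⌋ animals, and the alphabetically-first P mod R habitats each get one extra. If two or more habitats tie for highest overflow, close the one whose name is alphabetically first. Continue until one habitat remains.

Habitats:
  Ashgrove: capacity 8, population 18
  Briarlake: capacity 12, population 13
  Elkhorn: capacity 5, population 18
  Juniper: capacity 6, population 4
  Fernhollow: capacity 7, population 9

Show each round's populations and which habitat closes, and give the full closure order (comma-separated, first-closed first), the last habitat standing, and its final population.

Closure order: Elkhorn, Ashgrove, Briarlake, Fernhollow
Last habitat: Juniper with 62 animals

Round 1: Ashgrove=18 Briarlake=13 Elkhorn=18 Fernhollow=9 Juniper=4 → close Elkhorn (overflow 13)
  18÷4 = 4 each, +1 to first 2
Round 2: Ashgrove=23 Briarlake=18 Fernhollow=13 Juniper=8 → close Ashgrove (overflow 15)
  23÷3 = 7 each, +1 to first 2
Round 3: Briarlake=26 Fernhollow=21 Juniper=15 → close Briarlake (overflow 14)
  26÷2 = 13 each, +1 to first 0
Round 4: Fernhollow=34 Juniper=28 → close Fernhollow (overflow 27)
  34÷1 = 34 each, +1 to first 0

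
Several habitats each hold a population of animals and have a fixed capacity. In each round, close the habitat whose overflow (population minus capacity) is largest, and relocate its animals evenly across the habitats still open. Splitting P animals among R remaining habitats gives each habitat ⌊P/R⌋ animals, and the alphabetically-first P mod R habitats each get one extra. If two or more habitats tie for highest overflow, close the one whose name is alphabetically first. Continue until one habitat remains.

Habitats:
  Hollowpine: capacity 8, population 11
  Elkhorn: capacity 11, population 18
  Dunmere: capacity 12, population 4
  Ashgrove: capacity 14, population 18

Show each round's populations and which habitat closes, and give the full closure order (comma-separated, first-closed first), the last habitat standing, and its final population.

Round 1: Ashgrove=18 Dunmere=4 Elkhorn=18 Hollowpine=11 → close Elkhorn (overflow 7)
  18÷3 = 6 each, +1 to first 0
Round 2: Ashgrove=24 Dunmere=10 Hollowpine=17 → close Ashgrove (overflow 10)
  24÷2 = 12 each, +1 to first 0
Round 3: Dunmere=22 Hollowpine=29 → close Hollowpine (overflow 21)
  29÷1 = 29 each, +1 to first 0

Closure order: Elkhorn, Ashgrove, Hollowpine
Last habitat: Dunmere with 51 animals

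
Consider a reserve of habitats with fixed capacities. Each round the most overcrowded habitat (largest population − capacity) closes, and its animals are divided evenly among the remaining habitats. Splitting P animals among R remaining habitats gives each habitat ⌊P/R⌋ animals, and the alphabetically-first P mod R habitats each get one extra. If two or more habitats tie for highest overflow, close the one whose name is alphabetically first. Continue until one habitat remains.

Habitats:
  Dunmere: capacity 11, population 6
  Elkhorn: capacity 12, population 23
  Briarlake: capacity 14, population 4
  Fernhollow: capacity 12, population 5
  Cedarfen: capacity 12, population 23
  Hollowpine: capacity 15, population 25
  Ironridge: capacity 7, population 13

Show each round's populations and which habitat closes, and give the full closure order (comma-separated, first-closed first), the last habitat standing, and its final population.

Round 1: Briarlake=4 Cedarfen=23 Dunmere=6 Elkhorn=23 Fernhollow=5 Hollowpine=25 Ironridge=13 → close Cedarfen (overflow 11)
  23÷6 = 3 each, +1 to first 5
Round 2: Briarlake=8 Dunmere=10 Elkhorn=27 Fernhollow=9 Hollowpine=29 Ironridge=16 → close Elkhorn (overflow 15)
  27÷5 = 5 each, +1 to first 2
Round 3: Briarlake=14 Dunmere=16 Fernhollow=14 Hollowpine=34 Ironridge=21 → close Hollowpine (overflow 19)
  34÷4 = 8 each, +1 to first 2
Round 4: Briarlake=23 Dunmere=25 Fernhollow=22 Ironridge=29 → close Ironridge (overflow 22)
  29÷3 = 9 each, +1 to first 2
Round 5: Briarlake=33 Dunmere=35 Fernhollow=31 → close Dunmere (overflow 24)
  35÷2 = 17 each, +1 to first 1
Round 6: Briarlake=51 Fernhollow=48 → close Briarlake (overflow 37)
  51÷1 = 51 each, +1 to first 0

Closure order: Cedarfen, Elkhorn, Hollowpine, Ironridge, Dunmere, Briarlake
Last habitat: Fernhollow with 99 animals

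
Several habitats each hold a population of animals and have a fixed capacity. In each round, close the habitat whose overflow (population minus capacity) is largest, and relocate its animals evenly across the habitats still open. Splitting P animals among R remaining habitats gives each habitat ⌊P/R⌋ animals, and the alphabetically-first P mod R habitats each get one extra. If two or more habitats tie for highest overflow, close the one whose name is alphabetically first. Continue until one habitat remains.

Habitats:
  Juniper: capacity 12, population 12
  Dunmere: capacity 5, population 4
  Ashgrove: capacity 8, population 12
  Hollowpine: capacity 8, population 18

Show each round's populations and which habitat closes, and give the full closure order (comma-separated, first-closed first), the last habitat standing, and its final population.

Round 1: Ashgrove=12 Dunmere=4 Hollowpine=18 Juniper=12 → close Hollowpine (overflow 10)
  18÷3 = 6 each, +1 to first 0
Round 2: Ashgrove=18 Dunmere=10 Juniper=18 → close Ashgrove (overflow 10)
  18÷2 = 9 each, +1 to first 0
Round 3: Dunmere=19 Juniper=27 → close Juniper (overflow 15)
  27÷1 = 27 each, +1 to first 0

Closure order: Hollowpine, Ashgrove, Juniper
Last habitat: Dunmere with 46 animals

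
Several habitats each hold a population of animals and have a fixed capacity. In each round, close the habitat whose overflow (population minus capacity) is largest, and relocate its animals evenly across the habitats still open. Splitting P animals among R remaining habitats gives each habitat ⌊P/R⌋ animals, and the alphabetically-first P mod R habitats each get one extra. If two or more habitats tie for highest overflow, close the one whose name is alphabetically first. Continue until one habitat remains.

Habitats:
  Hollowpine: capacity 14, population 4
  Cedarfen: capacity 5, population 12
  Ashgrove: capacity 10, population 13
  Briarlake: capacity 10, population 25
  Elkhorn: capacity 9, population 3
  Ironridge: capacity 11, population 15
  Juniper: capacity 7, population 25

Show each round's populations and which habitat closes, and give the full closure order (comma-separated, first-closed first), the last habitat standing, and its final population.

Round 1: Ashgrove=13 Briarlake=25 Cedarfen=12 Elkhorn=3 Hollowpine=4 Ironridge=15 Juniper=25 → close Juniper (overflow 18)
  25÷6 = 4 each, +1 to first 1
Round 2: Ashgrove=18 Briarlake=29 Cedarfen=16 Elkhorn=7 Hollowpine=8 Ironridge=19 → close Briarlake (overflow 19)
  29÷5 = 5 each, +1 to first 4
Round 3: Ashgrove=24 Cedarfen=22 Elkhorn=13 Hollowpine=14 Ironridge=24 → close Cedarfen (overflow 17)
  22÷4 = 5 each, +1 to first 2
Round 4: Ashgrove=30 Elkhorn=19 Hollowpine=19 Ironridge=29 → close Ashgrove (overflow 20)
  30÷3 = 10 each, +1 to first 0
Round 5: Elkhorn=29 Hollowpine=29 Ironridge=39 → close Ironridge (overflow 28)
  39÷2 = 19 each, +1 to first 1
Round 6: Elkhorn=49 Hollowpine=48 → close Elkhorn (overflow 40)
  49÷1 = 49 each, +1 to first 0

Closure order: Juniper, Briarlake, Cedarfen, Ashgrove, Ironridge, Elkhorn
Last habitat: Hollowpine with 97 animals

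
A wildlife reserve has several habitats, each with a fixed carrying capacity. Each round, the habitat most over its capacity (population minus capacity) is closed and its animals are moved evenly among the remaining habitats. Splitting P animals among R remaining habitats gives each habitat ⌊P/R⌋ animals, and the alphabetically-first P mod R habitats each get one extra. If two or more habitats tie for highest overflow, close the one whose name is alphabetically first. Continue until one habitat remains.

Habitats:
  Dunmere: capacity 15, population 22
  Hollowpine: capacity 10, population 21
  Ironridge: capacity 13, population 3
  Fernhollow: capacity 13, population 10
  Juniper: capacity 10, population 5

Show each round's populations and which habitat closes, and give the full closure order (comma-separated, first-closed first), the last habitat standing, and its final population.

Round 1: Dunmere=22 Fernhollow=10 Hollowpine=21 Ironridge=3 Juniper=5 → close Hollowpine (overflow 11)
  21÷4 = 5 each, +1 to first 1
Round 2: Dunmere=28 Fernhollow=15 Ironridge=8 Juniper=10 → close Dunmere (overflow 13)
  28÷3 = 9 each, +1 to first 1
Round 3: Fernhollow=25 Ironridge=17 Juniper=19 → close Fernhollow (overflow 12)
  25÷2 = 12 each, +1 to first 1
Round 4: Ironridge=30 Juniper=31 → close Juniper (overflow 21)
  31÷1 = 31 each, +1 to first 0

Closure order: Hollowpine, Dunmere, Fernhollow, Juniper
Last habitat: Ironridge with 61 animals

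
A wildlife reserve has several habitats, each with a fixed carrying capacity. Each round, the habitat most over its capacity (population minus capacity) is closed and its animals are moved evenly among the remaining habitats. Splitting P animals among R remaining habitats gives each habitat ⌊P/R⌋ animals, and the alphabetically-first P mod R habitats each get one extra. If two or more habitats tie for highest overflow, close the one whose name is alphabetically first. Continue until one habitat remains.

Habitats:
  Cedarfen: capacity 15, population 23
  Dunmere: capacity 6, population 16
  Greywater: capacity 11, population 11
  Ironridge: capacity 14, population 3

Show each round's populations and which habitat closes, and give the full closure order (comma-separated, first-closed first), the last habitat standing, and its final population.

Closure order: Dunmere, Cedarfen, Greywater
Last habitat: Ironridge with 53 animals

Round 1: Cedarfen=23 Dunmere=16 Greywater=11 Ironridge=3 → close Dunmere (overflow 10)
  16÷3 = 5 each, +1 to first 1
Round 2: Cedarfen=29 Greywater=16 Ironridge=8 → close Cedarfen (overflow 14)
  29÷2 = 14 each, +1 to first 1
Round 3: Greywater=31 Ironridge=22 → close Greywater (overflow 20)
  31÷1 = 31 each, +1 to first 0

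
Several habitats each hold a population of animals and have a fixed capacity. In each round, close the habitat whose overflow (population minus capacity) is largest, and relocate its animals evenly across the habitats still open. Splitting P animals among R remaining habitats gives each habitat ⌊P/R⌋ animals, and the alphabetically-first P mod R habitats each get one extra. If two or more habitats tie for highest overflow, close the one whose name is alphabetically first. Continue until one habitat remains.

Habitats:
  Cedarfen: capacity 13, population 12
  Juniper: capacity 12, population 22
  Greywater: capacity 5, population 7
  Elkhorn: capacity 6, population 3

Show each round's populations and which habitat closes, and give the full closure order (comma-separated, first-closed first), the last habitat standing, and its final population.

Closure order: Juniper, Greywater, Cedarfen
Last habitat: Elkhorn with 44 animals

Round 1: Cedarfen=12 Elkhorn=3 Greywater=7 Juniper=22 → close Juniper (overflow 10)
  22÷3 = 7 each, +1 to first 1
Round 2: Cedarfen=20 Elkhorn=10 Greywater=14 → close Greywater (overflow 9)
  14÷2 = 7 each, +1 to first 0
Round 3: Cedarfen=27 Elkhorn=17 → close Cedarfen (overflow 14)
  27÷1 = 27 each, +1 to first 0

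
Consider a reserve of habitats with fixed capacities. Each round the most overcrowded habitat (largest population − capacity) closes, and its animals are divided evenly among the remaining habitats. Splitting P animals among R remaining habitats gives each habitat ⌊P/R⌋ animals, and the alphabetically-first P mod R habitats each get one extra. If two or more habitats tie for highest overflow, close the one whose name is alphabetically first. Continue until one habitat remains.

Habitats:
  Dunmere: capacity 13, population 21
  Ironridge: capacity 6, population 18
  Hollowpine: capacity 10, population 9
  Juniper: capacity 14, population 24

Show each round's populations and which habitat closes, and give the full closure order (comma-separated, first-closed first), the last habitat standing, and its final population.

Round 1: Dunmere=21 Hollowpine=9 Ironridge=18 Juniper=24 → close Ironridge (overflow 12)
  18÷3 = 6 each, +1 to first 0
Round 2: Dunmere=27 Hollowpine=15 Juniper=30 → close Juniper (overflow 16)
  30÷2 = 15 each, +1 to first 0
Round 3: Dunmere=42 Hollowpine=30 → close Dunmere (overflow 29)
  42÷1 = 42 each, +1 to first 0

Closure order: Ironridge, Juniper, Dunmere
Last habitat: Hollowpine with 72 animals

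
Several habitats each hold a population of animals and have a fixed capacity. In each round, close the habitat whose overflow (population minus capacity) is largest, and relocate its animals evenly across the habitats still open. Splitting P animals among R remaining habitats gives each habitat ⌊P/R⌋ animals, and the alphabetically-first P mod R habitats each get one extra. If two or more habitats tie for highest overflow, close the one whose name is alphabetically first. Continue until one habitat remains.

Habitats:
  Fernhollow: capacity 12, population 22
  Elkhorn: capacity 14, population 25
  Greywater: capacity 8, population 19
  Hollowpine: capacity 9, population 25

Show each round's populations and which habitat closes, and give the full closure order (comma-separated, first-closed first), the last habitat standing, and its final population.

Closure order: Hollowpine, Elkhorn, Greywater
Last habitat: Fernhollow with 91 animals

Round 1: Elkhorn=25 Fernhollow=22 Greywater=19 Hollowpine=25 → close Hollowpine (overflow 16)
  25÷3 = 8 each, +1 to first 1
Round 2: Elkhorn=34 Fernhollow=30 Greywater=27 → close Elkhorn (overflow 20)
  34÷2 = 17 each, +1 to first 0
Round 3: Fernhollow=47 Greywater=44 → close Greywater (overflow 36)
  44÷1 = 44 each, +1 to first 0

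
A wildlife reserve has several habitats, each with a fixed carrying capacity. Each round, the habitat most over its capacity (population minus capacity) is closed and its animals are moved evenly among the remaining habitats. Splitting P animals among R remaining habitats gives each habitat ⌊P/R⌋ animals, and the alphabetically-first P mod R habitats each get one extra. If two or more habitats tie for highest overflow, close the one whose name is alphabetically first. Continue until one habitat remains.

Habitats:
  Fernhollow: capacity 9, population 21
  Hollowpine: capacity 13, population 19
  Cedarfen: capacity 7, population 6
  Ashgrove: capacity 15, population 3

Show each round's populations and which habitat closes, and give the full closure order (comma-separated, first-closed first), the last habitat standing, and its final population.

Closure order: Fernhollow, Hollowpine, Cedarfen
Last habitat: Ashgrove with 49 animals

Round 1: Ashgrove=3 Cedarfen=6 Fernhollow=21 Hollowpine=19 → close Fernhollow (overflow 12)
  21÷3 = 7 each, +1 to first 0
Round 2: Ashgrove=10 Cedarfen=13 Hollowpine=26 → close Hollowpine (overflow 13)
  26÷2 = 13 each, +1 to first 0
Round 3: Ashgrove=23 Cedarfen=26 → close Cedarfen (overflow 19)
  26÷1 = 26 each, +1 to first 0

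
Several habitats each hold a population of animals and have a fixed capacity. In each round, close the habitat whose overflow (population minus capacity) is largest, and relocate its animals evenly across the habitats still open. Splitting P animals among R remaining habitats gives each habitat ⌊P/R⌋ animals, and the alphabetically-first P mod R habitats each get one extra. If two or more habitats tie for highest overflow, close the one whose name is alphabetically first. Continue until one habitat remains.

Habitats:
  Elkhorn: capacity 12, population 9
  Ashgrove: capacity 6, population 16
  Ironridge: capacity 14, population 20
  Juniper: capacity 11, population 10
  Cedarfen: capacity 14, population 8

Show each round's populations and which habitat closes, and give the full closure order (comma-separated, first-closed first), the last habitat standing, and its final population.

Closure order: Ashgrove, Ironridge, Juniper, Elkhorn
Last habitat: Cedarfen with 63 animals

Round 1: Ashgrove=16 Cedarfen=8 Elkhorn=9 Ironridge=20 Juniper=10 → close Ashgrove (overflow 10)
  16÷4 = 4 each, +1 to first 0
Round 2: Cedarfen=12 Elkhorn=13 Ironridge=24 Juniper=14 → close Ironridge (overflow 10)
  24÷3 = 8 each, +1 to first 0
Round 3: Cedarfen=20 Elkhorn=21 Juniper=22 → close Juniper (overflow 11)
  22÷2 = 11 each, +1 to first 0
Round 4: Cedarfen=31 Elkhorn=32 → close Elkhorn (overflow 20)
  32÷1 = 32 each, +1 to first 0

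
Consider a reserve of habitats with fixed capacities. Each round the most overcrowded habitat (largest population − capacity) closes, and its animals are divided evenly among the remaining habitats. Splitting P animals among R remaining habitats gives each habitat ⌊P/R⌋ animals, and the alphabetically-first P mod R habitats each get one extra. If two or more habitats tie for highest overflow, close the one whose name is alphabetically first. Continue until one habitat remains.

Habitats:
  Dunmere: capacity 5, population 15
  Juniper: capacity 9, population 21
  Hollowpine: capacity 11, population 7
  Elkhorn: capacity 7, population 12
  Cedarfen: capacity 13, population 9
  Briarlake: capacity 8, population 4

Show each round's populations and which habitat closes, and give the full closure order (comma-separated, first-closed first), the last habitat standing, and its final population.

Closure order: Juniper, Dunmere, Elkhorn, Briarlake, Cedarfen
Last habitat: Hollowpine with 68 animals

Round 1: Briarlake=4 Cedarfen=9 Dunmere=15 Elkhorn=12 Hollowpine=7 Juniper=21 → close Juniper (overflow 12)
  21÷5 = 4 each, +1 to first 1
Round 2: Briarlake=9 Cedarfen=13 Dunmere=19 Elkhorn=16 Hollowpine=11 → close Dunmere (overflow 14)
  19÷4 = 4 each, +1 to first 3
Round 3: Briarlake=14 Cedarfen=18 Elkhorn=21 Hollowpine=15 → close Elkhorn (overflow 14)
  21÷3 = 7 each, +1 to first 0
Round 4: Briarlake=21 Cedarfen=25 Hollowpine=22 → close Briarlake (overflow 13)
  21÷2 = 10 each, +1 to first 1
Round 5: Cedarfen=36 Hollowpine=32 → close Cedarfen (overflow 23)
  36÷1 = 36 each, +1 to first 0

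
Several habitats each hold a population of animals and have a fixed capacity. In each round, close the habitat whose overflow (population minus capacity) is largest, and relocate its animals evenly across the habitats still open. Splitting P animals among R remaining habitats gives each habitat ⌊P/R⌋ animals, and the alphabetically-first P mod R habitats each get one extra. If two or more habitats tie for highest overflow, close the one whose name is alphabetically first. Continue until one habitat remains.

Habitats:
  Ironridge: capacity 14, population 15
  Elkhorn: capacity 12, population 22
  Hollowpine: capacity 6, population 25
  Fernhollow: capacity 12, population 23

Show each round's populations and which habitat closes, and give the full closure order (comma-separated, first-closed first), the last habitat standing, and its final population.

Closure order: Hollowpine, Elkhorn, Fernhollow
Last habitat: Ironridge with 85 animals

Round 1: Elkhorn=22 Fernhollow=23 Hollowpine=25 Ironridge=15 → close Hollowpine (overflow 19)
  25÷3 = 8 each, +1 to first 1
Round 2: Elkhorn=31 Fernhollow=31 Ironridge=23 → close Elkhorn (overflow 19)
  31÷2 = 15 each, +1 to first 1
Round 3: Fernhollow=47 Ironridge=38 → close Fernhollow (overflow 35)
  47÷1 = 47 each, +1 to first 0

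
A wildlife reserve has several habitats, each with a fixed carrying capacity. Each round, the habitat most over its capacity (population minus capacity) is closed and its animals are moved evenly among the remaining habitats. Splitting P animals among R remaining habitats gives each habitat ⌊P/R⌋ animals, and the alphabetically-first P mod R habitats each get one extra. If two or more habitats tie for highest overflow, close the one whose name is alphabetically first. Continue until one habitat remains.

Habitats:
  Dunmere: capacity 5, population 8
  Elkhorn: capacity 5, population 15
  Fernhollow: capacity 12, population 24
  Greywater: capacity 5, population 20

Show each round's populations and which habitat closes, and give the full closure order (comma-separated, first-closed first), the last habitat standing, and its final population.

Closure order: Greywater, Fernhollow, Elkhorn
Last habitat: Dunmere with 67 animals

Round 1: Dunmere=8 Elkhorn=15 Fernhollow=24 Greywater=20 → close Greywater (overflow 15)
  20÷3 = 6 each, +1 to first 2
Round 2: Dunmere=15 Elkhorn=22 Fernhollow=30 → close Fernhollow (overflow 18)
  30÷2 = 15 each, +1 to first 0
Round 3: Dunmere=30 Elkhorn=37 → close Elkhorn (overflow 32)
  37÷1 = 37 each, +1 to first 0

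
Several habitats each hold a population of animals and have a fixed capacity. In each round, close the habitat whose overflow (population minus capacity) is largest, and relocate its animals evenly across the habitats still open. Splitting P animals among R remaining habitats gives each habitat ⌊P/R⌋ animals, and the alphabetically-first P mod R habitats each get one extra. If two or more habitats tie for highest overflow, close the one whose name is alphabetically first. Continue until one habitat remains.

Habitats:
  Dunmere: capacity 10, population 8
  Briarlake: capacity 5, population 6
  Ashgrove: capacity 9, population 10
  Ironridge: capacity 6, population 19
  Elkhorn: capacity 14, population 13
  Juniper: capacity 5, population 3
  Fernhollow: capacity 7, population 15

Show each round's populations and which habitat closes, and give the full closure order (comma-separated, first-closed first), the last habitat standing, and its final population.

Round 1: Ashgrove=10 Briarlake=6 Dunmere=8 Elkhorn=13 Fernhollow=15 Ironridge=19 Juniper=3 → close Ironridge (overflow 13)
  19÷6 = 3 each, +1 to first 1
Round 2: Ashgrove=14 Briarlake=9 Dunmere=11 Elkhorn=16 Fernhollow=18 Juniper=6 → close Fernhollow (overflow 11)
  18÷5 = 3 each, +1 to first 3
Round 3: Ashgrove=18 Briarlake=13 Dunmere=15 Elkhorn=19 Juniper=9 → close Ashgrove (overflow 9)
  18÷4 = 4 each, +1 to first 2
Round 4: Briarlake=18 Dunmere=20 Elkhorn=23 Juniper=13 → close Briarlake (overflow 13)
  18÷3 = 6 each, +1 to first 0
Round 5: Dunmere=26 Elkhorn=29 Juniper=19 → close Dunmere (overflow 16)
  26÷2 = 13 each, +1 to first 0
Round 6: Elkhorn=42 Juniper=32 → close Elkhorn (overflow 28)
  42÷1 = 42 each, +1 to first 0

Closure order: Ironridge, Fernhollow, Ashgrove, Briarlake, Dunmere, Elkhorn
Last habitat: Juniper with 74 animals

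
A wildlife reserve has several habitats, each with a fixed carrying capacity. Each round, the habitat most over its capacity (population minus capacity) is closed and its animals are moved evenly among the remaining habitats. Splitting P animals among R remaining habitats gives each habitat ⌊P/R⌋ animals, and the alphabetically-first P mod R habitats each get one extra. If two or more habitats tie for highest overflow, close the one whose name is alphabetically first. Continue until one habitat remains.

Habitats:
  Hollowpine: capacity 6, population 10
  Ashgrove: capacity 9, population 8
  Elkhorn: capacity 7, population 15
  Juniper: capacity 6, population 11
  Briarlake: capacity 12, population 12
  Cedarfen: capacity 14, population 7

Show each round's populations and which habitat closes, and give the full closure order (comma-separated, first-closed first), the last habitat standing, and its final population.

Round 1: Ashgrove=8 Briarlake=12 Cedarfen=7 Elkhorn=15 Hollowpine=10 Juniper=11 → close Elkhorn (overflow 8)
  15÷5 = 3 each, +1 to first 0
Round 2: Ashgrove=11 Briarlake=15 Cedarfen=10 Hollowpine=13 Juniper=14 → close Juniper (overflow 8)
  14÷4 = 3 each, +1 to first 2
Round 3: Ashgrove=15 Briarlake=19 Cedarfen=13 Hollowpine=16 → close Hollowpine (overflow 10)
  16÷3 = 5 each, +1 to first 1
Round 4: Ashgrove=21 Briarlake=24 Cedarfen=18 → close Ashgrove (overflow 12)
  21÷2 = 10 each, +1 to first 1
Round 5: Briarlake=35 Cedarfen=28 → close Briarlake (overflow 23)
  35÷1 = 35 each, +1 to first 0

Closure order: Elkhorn, Juniper, Hollowpine, Ashgrove, Briarlake
Last habitat: Cedarfen with 63 animals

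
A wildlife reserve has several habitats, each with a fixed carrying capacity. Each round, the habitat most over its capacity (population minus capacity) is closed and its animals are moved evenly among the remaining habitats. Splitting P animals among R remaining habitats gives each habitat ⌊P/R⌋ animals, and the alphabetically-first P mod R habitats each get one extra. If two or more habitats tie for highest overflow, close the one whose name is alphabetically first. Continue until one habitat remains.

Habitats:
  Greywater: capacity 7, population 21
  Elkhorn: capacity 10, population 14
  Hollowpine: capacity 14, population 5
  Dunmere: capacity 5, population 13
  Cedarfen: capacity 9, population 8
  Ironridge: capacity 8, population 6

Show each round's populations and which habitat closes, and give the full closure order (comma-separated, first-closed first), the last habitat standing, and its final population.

Closure order: Greywater, Dunmere, Elkhorn, Cedarfen, Ironridge
Last habitat: Hollowpine with 67 animals

Round 1: Cedarfen=8 Dunmere=13 Elkhorn=14 Greywater=21 Hollowpine=5 Ironridge=6 → close Greywater (overflow 14)
  21÷5 = 4 each, +1 to first 1
Round 2: Cedarfen=13 Dunmere=17 Elkhorn=18 Hollowpine=9 Ironridge=10 → close Dunmere (overflow 12)
  17÷4 = 4 each, +1 to first 1
Round 3: Cedarfen=18 Elkhorn=22 Hollowpine=13 Ironridge=14 → close Elkhorn (overflow 12)
  22÷3 = 7 each, +1 to first 1
Round 4: Cedarfen=26 Hollowpine=20 Ironridge=21 → close Cedarfen (overflow 17)
  26÷2 = 13 each, +1 to first 0
Round 5: Hollowpine=33 Ironridge=34 → close Ironridge (overflow 26)
  34÷1 = 34 each, +1 to first 0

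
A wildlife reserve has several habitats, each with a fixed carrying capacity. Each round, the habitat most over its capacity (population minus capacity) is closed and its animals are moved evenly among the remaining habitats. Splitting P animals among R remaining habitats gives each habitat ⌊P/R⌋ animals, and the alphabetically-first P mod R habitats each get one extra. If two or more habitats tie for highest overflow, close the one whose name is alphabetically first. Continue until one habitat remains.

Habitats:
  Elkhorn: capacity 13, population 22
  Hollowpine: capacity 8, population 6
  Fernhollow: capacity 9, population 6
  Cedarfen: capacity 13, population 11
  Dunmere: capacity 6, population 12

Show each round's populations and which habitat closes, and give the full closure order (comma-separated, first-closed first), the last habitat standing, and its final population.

Round 1: Cedarfen=11 Dunmere=12 Elkhorn=22 Fernhollow=6 Hollowpine=6 → close Elkhorn (overflow 9)
  22÷4 = 5 each, +1 to first 2
Round 2: Cedarfen=17 Dunmere=18 Fernhollow=11 Hollowpine=11 → close Dunmere (overflow 12)
  18÷3 = 6 each, +1 to first 0
Round 3: Cedarfen=23 Fernhollow=17 Hollowpine=17 → close Cedarfen (overflow 10)
  23÷2 = 11 each, +1 to first 1
Round 4: Fernhollow=29 Hollowpine=28 → close Fernhollow (overflow 20)
  29÷1 = 29 each, +1 to first 0

Closure order: Elkhorn, Dunmere, Cedarfen, Fernhollow
Last habitat: Hollowpine with 57 animals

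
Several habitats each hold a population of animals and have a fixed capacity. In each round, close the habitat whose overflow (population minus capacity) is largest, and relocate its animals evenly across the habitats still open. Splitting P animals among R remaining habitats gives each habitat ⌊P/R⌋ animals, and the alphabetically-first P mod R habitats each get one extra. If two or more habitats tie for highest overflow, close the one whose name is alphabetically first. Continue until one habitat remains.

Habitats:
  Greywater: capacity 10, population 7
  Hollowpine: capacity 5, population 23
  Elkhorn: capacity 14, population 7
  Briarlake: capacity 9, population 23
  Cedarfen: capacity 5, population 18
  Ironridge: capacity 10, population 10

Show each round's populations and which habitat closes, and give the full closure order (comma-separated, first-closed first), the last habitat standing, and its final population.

Closure order: Hollowpine, Briarlake, Cedarfen, Ironridge, Greywater
Last habitat: Elkhorn with 88 animals

Round 1: Briarlake=23 Cedarfen=18 Elkhorn=7 Greywater=7 Hollowpine=23 Ironridge=10 → close Hollowpine (overflow 18)
  23÷5 = 4 each, +1 to first 3
Round 2: Briarlake=28 Cedarfen=23 Elkhorn=12 Greywater=11 Ironridge=14 → close Briarlake (overflow 19)
  28÷4 = 7 each, +1 to first 0
Round 3: Cedarfen=30 Elkhorn=19 Greywater=18 Ironridge=21 → close Cedarfen (overflow 25)
  30÷3 = 10 each, +1 to first 0
Round 4: Elkhorn=29 Greywater=28 Ironridge=31 → close Ironridge (overflow 21)
  31÷2 = 15 each, +1 to first 1
Round 5: Elkhorn=45 Greywater=43 → close Greywater (overflow 33)
  43÷1 = 43 each, +1 to first 0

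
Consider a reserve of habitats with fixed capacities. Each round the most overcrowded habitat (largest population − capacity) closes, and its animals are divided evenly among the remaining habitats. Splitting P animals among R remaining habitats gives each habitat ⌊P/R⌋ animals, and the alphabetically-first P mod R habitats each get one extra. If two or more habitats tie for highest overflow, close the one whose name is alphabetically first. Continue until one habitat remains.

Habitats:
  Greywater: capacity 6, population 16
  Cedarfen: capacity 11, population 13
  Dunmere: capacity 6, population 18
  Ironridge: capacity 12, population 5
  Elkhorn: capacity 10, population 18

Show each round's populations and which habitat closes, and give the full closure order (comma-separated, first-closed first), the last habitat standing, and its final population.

Closure order: Dunmere, Greywater, Elkhorn, Cedarfen
Last habitat: Ironridge with 70 animals

Round 1: Cedarfen=13 Dunmere=18 Elkhorn=18 Greywater=16 Ironridge=5 → close Dunmere (overflow 12)
  18÷4 = 4 each, +1 to first 2
Round 2: Cedarfen=18 Elkhorn=23 Greywater=20 Ironridge=9 → close Greywater (overflow 14)
  20÷3 = 6 each, +1 to first 2
Round 3: Cedarfen=25 Elkhorn=30 Ironridge=15 → close Elkhorn (overflow 20)
  30÷2 = 15 each, +1 to first 0
Round 4: Cedarfen=40 Ironridge=30 → close Cedarfen (overflow 29)
  40÷1 = 40 each, +1 to first 0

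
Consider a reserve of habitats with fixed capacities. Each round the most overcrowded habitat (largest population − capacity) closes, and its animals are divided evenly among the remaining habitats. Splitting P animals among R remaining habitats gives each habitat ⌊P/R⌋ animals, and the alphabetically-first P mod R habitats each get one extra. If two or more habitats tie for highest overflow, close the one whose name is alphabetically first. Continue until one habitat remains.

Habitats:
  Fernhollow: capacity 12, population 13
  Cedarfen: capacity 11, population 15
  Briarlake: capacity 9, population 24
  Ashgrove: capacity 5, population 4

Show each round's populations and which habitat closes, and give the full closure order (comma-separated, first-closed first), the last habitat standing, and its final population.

Round 1: Ashgrove=4 Briarlake=24 Cedarfen=15 Fernhollow=13 → close Briarlake (overflow 15)
  24÷3 = 8 each, +1 to first 0
Round 2: Ashgrove=12 Cedarfen=23 Fernhollow=21 → close Cedarfen (overflow 12)
  23÷2 = 11 each, +1 to first 1
Round 3: Ashgrove=24 Fernhollow=32 → close Fernhollow (overflow 20)
  32÷1 = 32 each, +1 to first 0

Closure order: Briarlake, Cedarfen, Fernhollow
Last habitat: Ashgrove with 56 animals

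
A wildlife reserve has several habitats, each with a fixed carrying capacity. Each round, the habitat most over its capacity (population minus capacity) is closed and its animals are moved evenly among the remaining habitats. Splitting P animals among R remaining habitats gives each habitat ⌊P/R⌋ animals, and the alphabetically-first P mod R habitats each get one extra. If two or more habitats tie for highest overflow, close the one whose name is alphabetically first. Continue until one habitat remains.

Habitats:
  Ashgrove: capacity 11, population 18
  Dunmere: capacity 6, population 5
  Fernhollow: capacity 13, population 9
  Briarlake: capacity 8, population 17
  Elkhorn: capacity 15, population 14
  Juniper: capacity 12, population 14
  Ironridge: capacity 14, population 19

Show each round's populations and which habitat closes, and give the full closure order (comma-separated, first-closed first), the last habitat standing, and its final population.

Closure order: Briarlake, Ashgrove, Ironridge, Dunmere, Elkhorn, Juniper
Last habitat: Fernhollow with 96 animals

Round 1: Ashgrove=18 Briarlake=17 Dunmere=5 Elkhorn=14 Fernhollow=9 Ironridge=19 Juniper=14 → close Briarlake (overflow 9)
  17÷6 = 2 each, +1 to first 5
Round 2: Ashgrove=21 Dunmere=8 Elkhorn=17 Fernhollow=12 Ironridge=22 Juniper=16 → close Ashgrove (overflow 10)
  21÷5 = 4 each, +1 to first 1
Round 3: Dunmere=13 Elkhorn=21 Fernhollow=16 Ironridge=26 Juniper=20 → close Ironridge (overflow 12)
  26÷4 = 6 each, +1 to first 2
Round 4: Dunmere=20 Elkhorn=28 Fernhollow=22 Juniper=26 → close Dunmere (overflow 14)
  20÷3 = 6 each, +1 to first 2
Round 5: Elkhorn=35 Fernhollow=29 Juniper=32 → close Elkhorn (overflow 20)
  35÷2 = 17 each, +1 to first 1
Round 6: Fernhollow=47 Juniper=49 → close Juniper (overflow 37)
  49÷1 = 49 each, +1 to first 0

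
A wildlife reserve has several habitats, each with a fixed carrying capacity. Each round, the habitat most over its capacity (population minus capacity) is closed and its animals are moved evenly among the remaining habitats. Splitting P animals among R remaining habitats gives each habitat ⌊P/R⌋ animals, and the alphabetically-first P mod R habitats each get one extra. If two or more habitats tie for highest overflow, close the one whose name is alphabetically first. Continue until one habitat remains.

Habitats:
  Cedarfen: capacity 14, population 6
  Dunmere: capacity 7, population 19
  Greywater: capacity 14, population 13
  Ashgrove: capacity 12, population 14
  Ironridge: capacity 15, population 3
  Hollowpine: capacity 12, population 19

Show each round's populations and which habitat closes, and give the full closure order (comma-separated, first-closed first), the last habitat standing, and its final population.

Closure order: Dunmere, Hollowpine, Ashgrove, Greywater, Cedarfen
Last habitat: Ironridge with 74 animals

Round 1: Ashgrove=14 Cedarfen=6 Dunmere=19 Greywater=13 Hollowpine=19 Ironridge=3 → close Dunmere (overflow 12)
  19÷5 = 3 each, +1 to first 4
Round 2: Ashgrove=18 Cedarfen=10 Greywater=17 Hollowpine=23 Ironridge=6 → close Hollowpine (overflow 11)
  23÷4 = 5 each, +1 to first 3
Round 3: Ashgrove=24 Cedarfen=16 Greywater=23 Ironridge=11 → close Ashgrove (overflow 12)
  24÷3 = 8 each, +1 to first 0
Round 4: Cedarfen=24 Greywater=31 Ironridge=19 → close Greywater (overflow 17)
  31÷2 = 15 each, +1 to first 1
Round 5: Cedarfen=40 Ironridge=34 → close Cedarfen (overflow 26)
  40÷1 = 40 each, +1 to first 0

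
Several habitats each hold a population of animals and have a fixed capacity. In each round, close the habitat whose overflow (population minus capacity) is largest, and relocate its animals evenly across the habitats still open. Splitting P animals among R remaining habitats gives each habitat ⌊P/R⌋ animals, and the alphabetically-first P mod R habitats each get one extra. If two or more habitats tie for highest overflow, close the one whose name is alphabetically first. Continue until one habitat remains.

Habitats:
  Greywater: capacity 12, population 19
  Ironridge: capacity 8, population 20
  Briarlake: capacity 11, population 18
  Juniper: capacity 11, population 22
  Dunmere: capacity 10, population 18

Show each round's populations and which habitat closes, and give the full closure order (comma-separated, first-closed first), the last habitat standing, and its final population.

Round 1: Briarlake=18 Dunmere=18 Greywater=19 Ironridge=20 Juniper=22 → close Ironridge (overflow 12)
  20÷4 = 5 each, +1 to first 0
Round 2: Briarlake=23 Dunmere=23 Greywater=24 Juniper=27 → close Juniper (overflow 16)
  27÷3 = 9 each, +1 to first 0
Round 3: Briarlake=32 Dunmere=32 Greywater=33 → close Dunmere (overflow 22)
  32÷2 = 16 each, +1 to first 0
Round 4: Briarlake=48 Greywater=49 → close Briarlake (overflow 37)
  48÷1 = 48 each, +1 to first 0

Closure order: Ironridge, Juniper, Dunmere, Briarlake
Last habitat: Greywater with 97 animals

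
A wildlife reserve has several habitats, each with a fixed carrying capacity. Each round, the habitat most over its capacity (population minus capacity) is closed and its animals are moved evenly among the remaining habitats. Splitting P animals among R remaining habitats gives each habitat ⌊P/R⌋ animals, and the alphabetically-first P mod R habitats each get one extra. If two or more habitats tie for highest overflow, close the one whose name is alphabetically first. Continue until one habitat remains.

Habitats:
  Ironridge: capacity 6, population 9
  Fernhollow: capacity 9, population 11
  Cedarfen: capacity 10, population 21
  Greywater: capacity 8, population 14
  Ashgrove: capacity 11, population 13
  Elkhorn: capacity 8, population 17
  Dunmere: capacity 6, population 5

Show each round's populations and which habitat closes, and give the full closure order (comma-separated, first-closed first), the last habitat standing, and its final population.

Round 1: Ashgrove=13 Cedarfen=21 Dunmere=5 Elkhorn=17 Fernhollow=11 Greywater=14 Ironridge=9 → close Cedarfen (overflow 11)
  21÷6 = 3 each, +1 to first 3
Round 2: Ashgrove=17 Dunmere=9 Elkhorn=21 Fernhollow=14 Greywater=17 Ironridge=12 → close Elkhorn (overflow 13)
  21÷5 = 4 each, +1 to first 1
Round 3: Ashgrove=22 Dunmere=13 Fernhollow=18 Greywater=21 Ironridge=16 → close Greywater (overflow 13)
  21÷4 = 5 each, +1 to first 1
Round 4: Ashgrove=28 Dunmere=18 Fernhollow=23 Ironridge=21 → close Ashgrove (overflow 17)
  28÷3 = 9 each, +1 to first 1
Round 5: Dunmere=28 Fernhollow=32 Ironridge=30 → close Ironridge (overflow 24)
  30÷2 = 15 each, +1 to first 0
Round 6: Dunmere=43 Fernhollow=47 → close Fernhollow (overflow 38)
  47÷1 = 47 each, +1 to first 0

Closure order: Cedarfen, Elkhorn, Greywater, Ashgrove, Ironridge, Fernhollow
Last habitat: Dunmere with 90 animals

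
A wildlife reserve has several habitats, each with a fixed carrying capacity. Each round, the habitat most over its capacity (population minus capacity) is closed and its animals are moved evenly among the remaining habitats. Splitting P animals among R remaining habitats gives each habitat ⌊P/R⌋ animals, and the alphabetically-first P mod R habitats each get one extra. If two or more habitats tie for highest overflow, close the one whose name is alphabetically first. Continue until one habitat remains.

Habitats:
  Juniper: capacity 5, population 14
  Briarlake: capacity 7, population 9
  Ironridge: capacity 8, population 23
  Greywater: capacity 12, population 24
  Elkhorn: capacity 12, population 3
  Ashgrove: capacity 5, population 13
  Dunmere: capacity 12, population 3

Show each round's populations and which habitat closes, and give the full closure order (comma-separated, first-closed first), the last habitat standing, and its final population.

Round 1: Ashgrove=13 Briarlake=9 Dunmere=3 Elkhorn=3 Greywater=24 Ironridge=23 Juniper=14 → close Ironridge (overflow 15)
  23÷6 = 3 each, +1 to first 5
Round 2: Ashgrove=17 Briarlake=13 Dunmere=7 Elkhorn=7 Greywater=28 Juniper=17 → close Greywater (overflow 16)
  28÷5 = 5 each, +1 to first 3
Round 3: Ashgrove=23 Briarlake=19 Dunmere=13 Elkhorn=12 Juniper=22 → close Ashgrove (overflow 18)
  23÷4 = 5 each, +1 to first 3
Round 4: Briarlake=25 Dunmere=19 Elkhorn=18 Juniper=27 → close Juniper (overflow 22)
  27÷3 = 9 each, +1 to first 0
Round 5: Briarlake=34 Dunmere=28 Elkhorn=27 → close Briarlake (overflow 27)
  34÷2 = 17 each, +1 to first 0
Round 6: Dunmere=45 Elkhorn=44 → close Dunmere (overflow 33)
  45÷1 = 45 each, +1 to first 0

Closure order: Ironridge, Greywater, Ashgrove, Juniper, Briarlake, Dunmere
Last habitat: Elkhorn with 89 animals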